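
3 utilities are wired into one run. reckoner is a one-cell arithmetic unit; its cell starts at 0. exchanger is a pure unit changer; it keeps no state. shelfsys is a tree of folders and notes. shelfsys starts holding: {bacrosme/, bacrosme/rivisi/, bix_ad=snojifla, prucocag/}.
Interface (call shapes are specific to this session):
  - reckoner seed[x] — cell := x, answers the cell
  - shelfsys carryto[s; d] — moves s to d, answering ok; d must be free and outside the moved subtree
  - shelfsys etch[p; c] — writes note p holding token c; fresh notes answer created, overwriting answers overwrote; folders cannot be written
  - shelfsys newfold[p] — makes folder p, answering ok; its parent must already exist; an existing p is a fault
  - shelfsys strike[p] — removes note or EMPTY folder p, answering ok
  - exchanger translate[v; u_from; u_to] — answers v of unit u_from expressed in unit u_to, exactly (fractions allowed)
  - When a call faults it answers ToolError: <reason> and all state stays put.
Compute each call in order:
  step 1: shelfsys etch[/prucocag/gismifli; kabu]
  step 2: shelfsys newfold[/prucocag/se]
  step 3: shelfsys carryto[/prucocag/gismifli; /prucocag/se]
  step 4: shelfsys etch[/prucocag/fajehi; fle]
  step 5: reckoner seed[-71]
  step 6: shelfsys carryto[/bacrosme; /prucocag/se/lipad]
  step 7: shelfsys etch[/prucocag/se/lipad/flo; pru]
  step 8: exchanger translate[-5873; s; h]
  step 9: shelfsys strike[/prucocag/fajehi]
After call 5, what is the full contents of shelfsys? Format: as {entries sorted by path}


>>> shelfsys etch p='/prucocag/gismifli' c='kabu'
[out] created
>>> shelfsys newfold p='/prucocag/se'
[out] ok
>>> shelfsys carryto s='/prucocag/gismifli' d='/prucocag/se'
[out] ToolError: exists
>>> shelfsys etch p='/prucocag/fajehi' c='fle'
[out] created
>>> reckoner seed x='-71'
[out] -71
>>> shelfsys carryto s='/bacrosme' d='/prucocag/se/lipad'
[out] ok
>>> shelfsys etch p='/prucocag/se/lipad/flo' c='pru'
[out] created
>>> exchanger translate v='-5873' u_from='s' u_to='h'
[out] -5873/3600
>>> shelfsys strike p='/prucocag/fajehi'
[out] ok

Answer: {bacrosme/, bacrosme/rivisi/, bix_ad=snojifla, prucocag/, prucocag/fajehi=fle, prucocag/gismifli=kabu, prucocag/se/}


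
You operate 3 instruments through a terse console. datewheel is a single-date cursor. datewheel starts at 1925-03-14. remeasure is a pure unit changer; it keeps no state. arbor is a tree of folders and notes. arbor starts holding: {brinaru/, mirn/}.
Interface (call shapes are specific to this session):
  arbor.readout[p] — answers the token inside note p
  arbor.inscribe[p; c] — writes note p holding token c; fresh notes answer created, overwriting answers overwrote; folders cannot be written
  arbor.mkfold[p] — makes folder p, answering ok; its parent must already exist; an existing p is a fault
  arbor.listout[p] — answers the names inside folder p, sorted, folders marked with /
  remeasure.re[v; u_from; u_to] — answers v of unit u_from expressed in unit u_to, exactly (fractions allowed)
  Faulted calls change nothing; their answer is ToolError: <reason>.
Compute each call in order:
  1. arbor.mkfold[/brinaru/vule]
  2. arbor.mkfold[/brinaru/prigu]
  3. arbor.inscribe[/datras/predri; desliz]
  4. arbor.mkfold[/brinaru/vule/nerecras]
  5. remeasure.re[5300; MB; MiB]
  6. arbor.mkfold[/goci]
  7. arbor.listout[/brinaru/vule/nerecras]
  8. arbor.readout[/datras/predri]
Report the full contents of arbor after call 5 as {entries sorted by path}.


;; arbor.mkfold(p→/brinaru/vule) -> ok
;; arbor.mkfold(p→/brinaru/prigu) -> ok
;; arbor.inscribe(p→/datras/predri, c→desliz) -> ToolError: no parent
;; arbor.mkfold(p→/brinaru/vule/nerecras) -> ok
;; remeasure.re(v→5300, u_from→MB, u_to→MiB) -> 20703125/4096
;; arbor.mkfold(p→/goci) -> ok
;; arbor.listout(p→/brinaru/vule/nerecras) -> []
;; arbor.readout(p→/datras/predri) -> ToolError: not found

Answer: {brinaru/, brinaru/prigu/, brinaru/vule/, brinaru/vule/nerecras/, mirn/}


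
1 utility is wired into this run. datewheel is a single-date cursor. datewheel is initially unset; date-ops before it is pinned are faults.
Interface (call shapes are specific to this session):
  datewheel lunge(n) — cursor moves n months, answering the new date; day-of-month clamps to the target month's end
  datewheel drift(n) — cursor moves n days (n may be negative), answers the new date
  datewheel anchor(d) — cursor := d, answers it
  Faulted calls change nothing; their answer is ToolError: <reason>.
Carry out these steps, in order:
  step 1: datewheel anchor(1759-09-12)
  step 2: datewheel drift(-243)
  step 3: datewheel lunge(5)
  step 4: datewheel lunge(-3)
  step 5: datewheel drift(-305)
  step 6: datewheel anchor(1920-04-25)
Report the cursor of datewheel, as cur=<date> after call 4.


Answer: cur=1759-03-12

Derivation:
! 1. datewheel anchor(d='1759-09-12') : 1759-09-12
! 2. datewheel drift(n='-243') : 1759-01-12
! 3. datewheel lunge(n='5') : 1759-06-12
! 4. datewheel lunge(n='-3') : 1759-03-12
! 5. datewheel drift(n='-305') : 1758-05-11
! 6. datewheel anchor(d='1920-04-25') : 1920-04-25


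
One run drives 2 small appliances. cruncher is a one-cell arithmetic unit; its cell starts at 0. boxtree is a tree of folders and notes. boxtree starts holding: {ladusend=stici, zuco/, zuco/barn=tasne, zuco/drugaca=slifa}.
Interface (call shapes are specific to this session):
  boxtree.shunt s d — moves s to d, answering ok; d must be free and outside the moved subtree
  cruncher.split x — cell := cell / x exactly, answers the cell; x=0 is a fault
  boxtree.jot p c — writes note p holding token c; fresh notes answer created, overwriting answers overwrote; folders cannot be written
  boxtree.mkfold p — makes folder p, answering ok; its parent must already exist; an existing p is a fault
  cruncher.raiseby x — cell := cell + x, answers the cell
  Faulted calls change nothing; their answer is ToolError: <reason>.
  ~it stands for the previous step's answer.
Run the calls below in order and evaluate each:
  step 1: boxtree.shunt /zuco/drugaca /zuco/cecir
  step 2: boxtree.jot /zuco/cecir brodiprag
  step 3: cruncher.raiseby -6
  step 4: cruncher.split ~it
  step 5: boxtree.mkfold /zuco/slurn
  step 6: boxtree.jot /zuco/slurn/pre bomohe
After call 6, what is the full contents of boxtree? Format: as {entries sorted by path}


% 1. boxtree.shunt(s='/zuco/drugaca', d='/zuco/cecir') : ok
% 2. boxtree.jot(p='/zuco/cecir', c='brodiprag') : overwrote
% 3. cruncher.raiseby(x='-6') : -6
% 4. cruncher.split(x='~it') : 1
% 5. boxtree.mkfold(p='/zuco/slurn') : ok
% 6. boxtree.jot(p='/zuco/slurn/pre', c='bomohe') : created

Answer: {ladusend=stici, zuco/, zuco/barn=tasne, zuco/cecir=brodiprag, zuco/slurn/, zuco/slurn/pre=bomohe}


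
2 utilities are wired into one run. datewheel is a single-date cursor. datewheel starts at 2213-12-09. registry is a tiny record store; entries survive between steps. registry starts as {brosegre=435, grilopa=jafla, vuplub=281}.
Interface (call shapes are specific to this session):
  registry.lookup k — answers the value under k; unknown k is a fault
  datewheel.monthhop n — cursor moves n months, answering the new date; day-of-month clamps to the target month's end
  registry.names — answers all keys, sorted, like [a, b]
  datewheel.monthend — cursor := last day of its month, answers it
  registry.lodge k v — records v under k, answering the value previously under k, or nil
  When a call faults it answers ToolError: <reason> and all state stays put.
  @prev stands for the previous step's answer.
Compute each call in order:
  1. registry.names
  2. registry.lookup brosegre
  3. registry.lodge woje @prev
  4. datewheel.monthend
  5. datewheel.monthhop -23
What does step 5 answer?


Answer: 2212-01-31

Derivation:
Then registry.names, which returns [brosegre, grilopa, vuplub].
Invoking registry.lookup passing k=brosegre, giving 435.
Calling registry.lodge passing k=woje, v=@prev, and see nil.
I try datewheel.monthend(), which returns 2213-12-31.
I try datewheel.monthhop passing n=-23, yielding 2212-01-31.


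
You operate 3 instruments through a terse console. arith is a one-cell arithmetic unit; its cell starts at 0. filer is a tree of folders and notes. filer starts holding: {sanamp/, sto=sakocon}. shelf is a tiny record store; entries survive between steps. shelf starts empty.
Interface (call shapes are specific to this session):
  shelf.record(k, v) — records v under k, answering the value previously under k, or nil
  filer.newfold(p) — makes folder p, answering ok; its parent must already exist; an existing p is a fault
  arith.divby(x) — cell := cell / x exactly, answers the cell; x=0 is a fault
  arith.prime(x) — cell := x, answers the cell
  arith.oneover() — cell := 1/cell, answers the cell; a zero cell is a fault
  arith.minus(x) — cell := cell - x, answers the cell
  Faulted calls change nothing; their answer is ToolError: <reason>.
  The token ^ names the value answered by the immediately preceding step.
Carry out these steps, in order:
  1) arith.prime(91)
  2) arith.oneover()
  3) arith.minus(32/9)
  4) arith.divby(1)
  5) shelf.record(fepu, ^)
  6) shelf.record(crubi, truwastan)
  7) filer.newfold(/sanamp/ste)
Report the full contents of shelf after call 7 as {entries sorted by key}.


Answer: {crubi=truwastan, fepu=-2903/819}

Derivation:
Next I call prime using x='91', → 91.
Invoking oneover(), and get 1/91.
Invoking minus using x='32/9': -2903/819.
Now I run divby using x='1', yielding -2903/819.
Next I call record using k='fepu', v='^', → nil.
I run record using k='crubi', v='truwastan', → nil.
I use newfold using p='/sanamp/ste', — result: ok.


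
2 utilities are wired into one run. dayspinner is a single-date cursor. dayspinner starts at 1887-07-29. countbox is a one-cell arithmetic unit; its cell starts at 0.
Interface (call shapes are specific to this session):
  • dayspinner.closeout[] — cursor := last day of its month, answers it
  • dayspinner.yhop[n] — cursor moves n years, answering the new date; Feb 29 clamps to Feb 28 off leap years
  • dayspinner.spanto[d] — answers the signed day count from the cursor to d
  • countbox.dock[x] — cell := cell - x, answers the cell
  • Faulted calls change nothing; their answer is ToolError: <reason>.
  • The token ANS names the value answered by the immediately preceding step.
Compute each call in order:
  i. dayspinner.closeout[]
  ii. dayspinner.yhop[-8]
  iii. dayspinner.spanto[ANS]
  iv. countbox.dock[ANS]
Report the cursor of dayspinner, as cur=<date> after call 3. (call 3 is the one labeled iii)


I run dayspinner.closeout, giving 1887-07-31.
I try dayspinner.yhop passing -8, which returns 1879-07-31.
Invoking dayspinner.spanto passing ANS, — result: 0.
I use countbox.dock passing ANS, and see 0.

Answer: cur=1879-07-31


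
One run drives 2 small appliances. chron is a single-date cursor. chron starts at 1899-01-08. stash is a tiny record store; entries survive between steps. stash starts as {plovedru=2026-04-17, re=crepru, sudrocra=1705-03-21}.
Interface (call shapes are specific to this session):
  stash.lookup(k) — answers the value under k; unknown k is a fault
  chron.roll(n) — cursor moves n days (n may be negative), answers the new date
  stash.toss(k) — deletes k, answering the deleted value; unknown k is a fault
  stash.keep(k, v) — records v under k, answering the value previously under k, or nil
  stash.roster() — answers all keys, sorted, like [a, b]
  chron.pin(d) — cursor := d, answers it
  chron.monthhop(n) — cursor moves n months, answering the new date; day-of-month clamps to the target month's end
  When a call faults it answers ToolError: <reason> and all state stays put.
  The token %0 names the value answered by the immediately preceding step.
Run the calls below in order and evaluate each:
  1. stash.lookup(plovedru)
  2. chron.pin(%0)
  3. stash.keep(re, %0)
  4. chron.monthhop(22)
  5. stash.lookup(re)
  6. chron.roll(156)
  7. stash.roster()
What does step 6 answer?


Answer: 2028-07-22

Derivation:
Next I call stash.lookup with k=plovedru, and observe 2026-04-17.
Calling chron.pin with d=%0, yielding 2026-04-17.
Now I run stash.keep with k=re, v=%0, and see crepru.
Calling chron.monthhop with n=22, and observe 2028-02-17.
Now I run stash.lookup with k=re, yielding 2026-04-17.
I call chron.roll with n=156, → 2028-07-22.
Invoking stash.roster: [plovedru, re, sudrocra].


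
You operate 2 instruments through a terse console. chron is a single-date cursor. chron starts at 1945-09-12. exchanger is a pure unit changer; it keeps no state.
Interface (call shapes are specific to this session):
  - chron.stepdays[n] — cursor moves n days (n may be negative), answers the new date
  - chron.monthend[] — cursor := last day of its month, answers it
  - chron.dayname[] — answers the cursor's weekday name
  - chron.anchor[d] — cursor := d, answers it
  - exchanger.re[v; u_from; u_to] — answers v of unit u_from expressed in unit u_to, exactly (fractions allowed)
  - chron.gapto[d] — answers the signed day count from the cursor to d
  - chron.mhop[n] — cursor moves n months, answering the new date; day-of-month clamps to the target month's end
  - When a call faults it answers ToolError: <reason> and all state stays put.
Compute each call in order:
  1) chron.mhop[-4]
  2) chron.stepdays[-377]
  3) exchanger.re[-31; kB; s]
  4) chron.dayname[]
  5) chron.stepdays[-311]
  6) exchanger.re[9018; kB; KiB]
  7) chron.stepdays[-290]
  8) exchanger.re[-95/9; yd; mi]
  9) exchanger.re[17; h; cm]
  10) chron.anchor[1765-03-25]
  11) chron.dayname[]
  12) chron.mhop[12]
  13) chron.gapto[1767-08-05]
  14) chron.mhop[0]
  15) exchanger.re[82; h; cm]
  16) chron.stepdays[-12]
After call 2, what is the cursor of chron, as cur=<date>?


Answer: cur=1944-04-30

Derivation:
> mhop n: -4
  1945-05-12
> stepdays n: -377
  1944-04-30
> re v: -31 u_from: kB u_to: s
  ToolError: incompatible units
> dayname
  Sunday
> stepdays n: -311
  1943-06-24
> re v: 9018 u_from: kB u_to: KiB
  563625/64
> stepdays n: -290
  1942-09-07
> re v: -95/9 u_from: yd u_to: mi
  -19/3168
> re v: 17 u_from: h u_to: cm
  ToolError: incompatible units
> anchor d: 1765-03-25
  1765-03-25
> dayname
  Monday
> mhop n: 12
  1766-03-25
> gapto d: 1767-08-05
  498
> mhop n: 0
  1766-03-25
> re v: 82 u_from: h u_to: cm
  ToolError: incompatible units
> stepdays n: -12
  1766-03-13


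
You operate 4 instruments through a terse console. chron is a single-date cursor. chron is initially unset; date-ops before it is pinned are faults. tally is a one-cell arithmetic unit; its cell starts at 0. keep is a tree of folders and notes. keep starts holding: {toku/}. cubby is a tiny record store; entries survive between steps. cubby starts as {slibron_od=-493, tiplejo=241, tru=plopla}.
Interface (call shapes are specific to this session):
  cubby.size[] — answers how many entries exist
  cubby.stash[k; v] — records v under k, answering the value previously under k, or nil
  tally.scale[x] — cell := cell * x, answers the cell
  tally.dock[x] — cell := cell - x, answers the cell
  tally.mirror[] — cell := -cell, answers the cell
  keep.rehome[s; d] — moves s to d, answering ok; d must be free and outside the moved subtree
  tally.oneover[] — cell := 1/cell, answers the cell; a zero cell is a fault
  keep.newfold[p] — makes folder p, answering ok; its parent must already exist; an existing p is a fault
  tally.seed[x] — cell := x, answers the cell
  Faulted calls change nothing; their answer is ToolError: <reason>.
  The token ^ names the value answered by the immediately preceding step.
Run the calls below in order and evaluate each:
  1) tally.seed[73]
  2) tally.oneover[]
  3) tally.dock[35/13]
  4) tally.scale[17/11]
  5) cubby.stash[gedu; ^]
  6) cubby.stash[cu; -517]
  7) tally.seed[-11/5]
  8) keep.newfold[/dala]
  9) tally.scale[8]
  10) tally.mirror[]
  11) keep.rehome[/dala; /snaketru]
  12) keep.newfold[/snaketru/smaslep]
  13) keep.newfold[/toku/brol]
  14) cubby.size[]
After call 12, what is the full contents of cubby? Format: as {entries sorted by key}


Answer: {cu=-517, gedu=-43214/10439, slibron_od=-493, tiplejo=241, tru=plopla}

Derivation:
Invoking tally.seed with x→73: 73.
Calling tally.oneover, and get 1/73.
I use tally.dock with x→35/13, → -2542/949.
I run tally.scale with x→17/11, — result: -43214/10439.
I try cubby.stash with k→gedu, v→^, yielding nil.
I try cubby.stash with k→cu, v→-517, → nil.
Next I call tally.seed with x→-11/5, yielding -11/5.
Then keep.newfold with p→/dala, and observe ok.
I run tally.scale with x→8, giving -88/5.
I use tally.mirror(), yielding 88/5.
I use keep.rehome with s→/dala, d→/snaketru, and see ok.
I call keep.newfold with p→/snaketru/smaslep: ok.
Now I run keep.newfold with p→/toku/brol, which returns ok.
Now I run cubby.size, — result: 5.


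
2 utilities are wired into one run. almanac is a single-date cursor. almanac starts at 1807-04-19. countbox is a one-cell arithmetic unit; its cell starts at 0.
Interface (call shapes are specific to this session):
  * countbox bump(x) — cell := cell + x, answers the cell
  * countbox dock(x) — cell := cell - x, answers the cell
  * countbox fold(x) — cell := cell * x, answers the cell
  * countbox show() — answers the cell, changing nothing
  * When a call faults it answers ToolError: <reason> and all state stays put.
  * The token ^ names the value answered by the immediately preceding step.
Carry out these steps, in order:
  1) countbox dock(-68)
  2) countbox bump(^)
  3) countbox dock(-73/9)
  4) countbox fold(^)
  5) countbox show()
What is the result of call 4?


Answer: 1682209/81

Derivation:
Next I call countbox dock with x='-68', and get 68.
Invoking countbox bump with x='^', which returns 136.
Calling countbox dock with x='-73/9', and observe 1297/9.
Now I run countbox fold with x='^', which returns 1682209/81.
I run countbox show, yielding 1682209/81.


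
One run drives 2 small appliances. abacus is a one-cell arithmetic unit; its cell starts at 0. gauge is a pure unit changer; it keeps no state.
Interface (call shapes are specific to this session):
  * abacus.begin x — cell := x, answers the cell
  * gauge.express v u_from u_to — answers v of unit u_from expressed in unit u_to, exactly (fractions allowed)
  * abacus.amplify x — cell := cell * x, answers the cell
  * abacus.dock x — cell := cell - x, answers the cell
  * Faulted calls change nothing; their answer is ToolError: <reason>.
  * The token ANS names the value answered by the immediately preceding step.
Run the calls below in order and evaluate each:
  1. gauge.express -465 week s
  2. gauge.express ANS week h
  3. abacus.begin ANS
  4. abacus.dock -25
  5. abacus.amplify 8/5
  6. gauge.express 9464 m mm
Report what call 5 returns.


# gauge.express(v='-465', u_from='week', u_to='s') == -281232000
# gauge.express(v='ANS', u_from='week', u_to='h') == -47246976000
# abacus.begin(x='ANS') == -47246976000
# abacus.dock(x='-25') == -47246975975
# abacus.amplify(x='8/5') == -75595161560
# gauge.express(v='9464', u_from='m', u_to='mm') == 9464000

Answer: -75595161560


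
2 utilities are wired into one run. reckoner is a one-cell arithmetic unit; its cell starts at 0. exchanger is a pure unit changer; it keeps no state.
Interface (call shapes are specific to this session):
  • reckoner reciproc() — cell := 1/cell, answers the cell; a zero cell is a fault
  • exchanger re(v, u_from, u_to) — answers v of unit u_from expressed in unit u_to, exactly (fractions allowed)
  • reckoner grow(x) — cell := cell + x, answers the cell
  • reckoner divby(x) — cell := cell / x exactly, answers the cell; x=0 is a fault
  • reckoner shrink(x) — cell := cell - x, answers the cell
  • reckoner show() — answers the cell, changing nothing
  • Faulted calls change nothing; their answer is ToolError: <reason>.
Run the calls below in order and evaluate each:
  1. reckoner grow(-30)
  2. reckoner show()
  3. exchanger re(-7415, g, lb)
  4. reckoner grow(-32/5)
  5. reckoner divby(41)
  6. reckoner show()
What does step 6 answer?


I call reckoner grow passing x=-30, and get -30.
I try reckoner show(), giving -30.
I invoke exchanger re passing v=-7415, u_from=g, u_to=lb, → -741500000/45359237.
Using reckoner grow passing x=-32/5, which returns -182/5.
Calling reckoner divby passing x=41, yielding -182/205.
Calling reckoner show(), yielding -182/205.

Answer: -182/205


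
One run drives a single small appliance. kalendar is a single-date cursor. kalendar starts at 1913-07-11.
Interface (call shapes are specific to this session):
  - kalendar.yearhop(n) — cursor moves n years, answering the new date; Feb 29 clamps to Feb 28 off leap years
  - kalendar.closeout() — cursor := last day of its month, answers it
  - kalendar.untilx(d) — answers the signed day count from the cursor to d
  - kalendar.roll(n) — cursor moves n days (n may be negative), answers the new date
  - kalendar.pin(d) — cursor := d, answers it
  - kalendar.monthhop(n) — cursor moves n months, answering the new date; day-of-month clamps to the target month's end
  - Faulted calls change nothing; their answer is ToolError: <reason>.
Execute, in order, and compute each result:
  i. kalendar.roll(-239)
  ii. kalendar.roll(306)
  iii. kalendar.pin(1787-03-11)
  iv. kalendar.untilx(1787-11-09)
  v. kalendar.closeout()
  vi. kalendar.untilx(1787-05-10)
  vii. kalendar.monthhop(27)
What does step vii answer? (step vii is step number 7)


Answer: 1789-06-30

Derivation:
Calling kalendar.roll passing n: -239, — result: 1912-11-14.
I invoke kalendar.roll passing n: 306, and see 1913-09-16.
Invoking kalendar.pin passing d: 1787-03-11: 1787-03-11.
Calling kalendar.untilx passing d: 1787-11-09, and observe 243.
Invoking kalendar.closeout, giving 1787-03-31.
Invoking kalendar.untilx passing d: 1787-05-10, which returns 40.
Then kalendar.monthhop passing n: 27, and get 1789-06-30.


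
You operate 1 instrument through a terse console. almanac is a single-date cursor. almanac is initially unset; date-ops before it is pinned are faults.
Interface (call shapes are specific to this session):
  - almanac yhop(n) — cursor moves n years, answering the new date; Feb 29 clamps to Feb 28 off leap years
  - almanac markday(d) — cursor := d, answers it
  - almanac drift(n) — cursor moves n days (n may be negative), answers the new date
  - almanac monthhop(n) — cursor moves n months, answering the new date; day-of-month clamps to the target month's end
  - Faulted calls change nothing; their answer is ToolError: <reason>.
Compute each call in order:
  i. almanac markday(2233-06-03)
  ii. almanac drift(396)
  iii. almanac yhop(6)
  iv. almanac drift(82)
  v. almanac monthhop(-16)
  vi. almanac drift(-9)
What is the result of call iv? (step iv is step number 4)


Answer: 2240-09-24

Derivation:
→ almanac markday(d: 2233-06-03)
← 2233-06-03
→ almanac drift(n: 396)
← 2234-07-04
→ almanac yhop(n: 6)
← 2240-07-04
→ almanac drift(n: 82)
← 2240-09-24
→ almanac monthhop(n: -16)
← 2239-05-24
→ almanac drift(n: -9)
← 2239-05-15


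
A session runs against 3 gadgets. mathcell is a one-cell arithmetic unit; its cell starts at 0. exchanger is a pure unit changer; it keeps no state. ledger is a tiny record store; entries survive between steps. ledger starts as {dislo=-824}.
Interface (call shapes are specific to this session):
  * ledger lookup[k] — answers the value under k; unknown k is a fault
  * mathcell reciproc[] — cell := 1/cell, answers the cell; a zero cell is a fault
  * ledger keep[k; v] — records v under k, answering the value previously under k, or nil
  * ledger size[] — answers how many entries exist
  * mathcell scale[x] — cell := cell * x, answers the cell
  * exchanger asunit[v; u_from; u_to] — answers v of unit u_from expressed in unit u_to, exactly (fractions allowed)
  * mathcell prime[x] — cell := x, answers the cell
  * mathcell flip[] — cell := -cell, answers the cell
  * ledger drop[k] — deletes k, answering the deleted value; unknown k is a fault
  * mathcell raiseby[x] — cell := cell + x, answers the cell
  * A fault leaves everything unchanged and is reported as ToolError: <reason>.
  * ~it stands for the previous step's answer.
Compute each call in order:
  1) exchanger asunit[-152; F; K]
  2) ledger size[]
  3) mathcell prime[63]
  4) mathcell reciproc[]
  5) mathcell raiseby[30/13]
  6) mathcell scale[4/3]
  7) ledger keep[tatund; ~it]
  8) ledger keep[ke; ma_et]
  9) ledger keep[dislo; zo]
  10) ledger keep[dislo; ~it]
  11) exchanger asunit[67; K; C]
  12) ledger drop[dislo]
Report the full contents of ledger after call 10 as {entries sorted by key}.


Then exchanger asunit on v='-152', u_from='F', u_to='K', and see 30767/180.
I call ledger size(), and observe 1.
Now I run mathcell prime on x='63', — result: 63.
I run mathcell reciproc(), yielding 1/63.
I call mathcell raiseby on x='30/13', yielding 1903/819.
Next I call mathcell scale on x='4/3', and see 7612/2457.
I use ledger keep on k='tatund', v='~it', — result: nil.
Calling ledger keep on k='ke', v='ma_et', → nil.
Calling ledger keep on k='dislo', v='zo', which returns -824.
I try ledger keep on k='dislo', v='~it', and see zo.
I run exchanger asunit on v='67', u_from='K', u_to='C', and see -4123/20.
I use ledger drop on k='dislo', yielding -824.

Answer: {dislo=-824, ke=ma_et, tatund=7612/2457}


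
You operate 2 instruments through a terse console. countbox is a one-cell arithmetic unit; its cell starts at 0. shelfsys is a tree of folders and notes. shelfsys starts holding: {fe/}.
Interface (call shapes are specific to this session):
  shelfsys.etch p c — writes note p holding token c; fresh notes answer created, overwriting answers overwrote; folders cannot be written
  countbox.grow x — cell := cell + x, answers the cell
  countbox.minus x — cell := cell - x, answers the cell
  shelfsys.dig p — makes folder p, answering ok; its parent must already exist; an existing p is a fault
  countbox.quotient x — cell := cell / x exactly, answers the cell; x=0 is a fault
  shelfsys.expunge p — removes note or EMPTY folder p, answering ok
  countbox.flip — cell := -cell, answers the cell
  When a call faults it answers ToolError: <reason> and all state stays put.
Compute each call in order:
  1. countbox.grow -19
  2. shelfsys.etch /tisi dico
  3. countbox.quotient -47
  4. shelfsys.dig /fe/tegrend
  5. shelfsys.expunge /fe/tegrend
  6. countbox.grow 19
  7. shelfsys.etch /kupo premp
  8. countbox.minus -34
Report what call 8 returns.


! countbox.grow(-19) -> -19
! shelfsys.etch(/tisi, dico) -> created
! countbox.quotient(-47) -> 19/47
! shelfsys.dig(/fe/tegrend) -> ok
! shelfsys.expunge(/fe/tegrend) -> ok
! countbox.grow(19) -> 912/47
! shelfsys.etch(/kupo, premp) -> created
! countbox.minus(-34) -> 2510/47

Answer: 2510/47


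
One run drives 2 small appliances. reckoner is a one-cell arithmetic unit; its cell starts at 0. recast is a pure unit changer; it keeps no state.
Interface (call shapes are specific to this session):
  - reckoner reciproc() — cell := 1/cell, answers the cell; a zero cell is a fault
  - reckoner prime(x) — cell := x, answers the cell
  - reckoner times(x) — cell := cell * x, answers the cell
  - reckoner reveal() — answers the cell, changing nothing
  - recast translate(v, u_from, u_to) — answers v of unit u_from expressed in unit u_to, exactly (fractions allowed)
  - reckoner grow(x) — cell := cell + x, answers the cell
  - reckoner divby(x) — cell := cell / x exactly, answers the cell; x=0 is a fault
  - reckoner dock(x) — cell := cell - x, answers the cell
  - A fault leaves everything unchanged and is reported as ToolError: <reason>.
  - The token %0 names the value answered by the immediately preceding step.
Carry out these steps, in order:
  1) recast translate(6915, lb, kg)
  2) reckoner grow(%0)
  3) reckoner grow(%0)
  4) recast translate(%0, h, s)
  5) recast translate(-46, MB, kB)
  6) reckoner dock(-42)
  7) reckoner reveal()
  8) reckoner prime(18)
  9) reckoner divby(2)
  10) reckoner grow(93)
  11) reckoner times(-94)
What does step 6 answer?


-> recast translate(v='6915', u_from='lb', u_to='kg')
<- 62731824771/20000000
-> reckoner grow(x='%0')
<- 62731824771/20000000
-> reckoner grow(x='%0')
<- 62731824771/10000000
-> recast translate(v='%0', u_from='h', u_to='s')
<- 564586422939/25000
-> recast translate(v='-46', u_from='MB', u_to='kB')
<- -46000
-> reckoner dock(x='-42')
<- 63151824771/10000000
-> reckoner reveal()
<- 63151824771/10000000
-> reckoner prime(x='18')
<- 18
-> reckoner divby(x='2')
<- 9
-> reckoner grow(x='93')
<- 102
-> reckoner times(x='-94')
<- -9588

Answer: 63151824771/10000000


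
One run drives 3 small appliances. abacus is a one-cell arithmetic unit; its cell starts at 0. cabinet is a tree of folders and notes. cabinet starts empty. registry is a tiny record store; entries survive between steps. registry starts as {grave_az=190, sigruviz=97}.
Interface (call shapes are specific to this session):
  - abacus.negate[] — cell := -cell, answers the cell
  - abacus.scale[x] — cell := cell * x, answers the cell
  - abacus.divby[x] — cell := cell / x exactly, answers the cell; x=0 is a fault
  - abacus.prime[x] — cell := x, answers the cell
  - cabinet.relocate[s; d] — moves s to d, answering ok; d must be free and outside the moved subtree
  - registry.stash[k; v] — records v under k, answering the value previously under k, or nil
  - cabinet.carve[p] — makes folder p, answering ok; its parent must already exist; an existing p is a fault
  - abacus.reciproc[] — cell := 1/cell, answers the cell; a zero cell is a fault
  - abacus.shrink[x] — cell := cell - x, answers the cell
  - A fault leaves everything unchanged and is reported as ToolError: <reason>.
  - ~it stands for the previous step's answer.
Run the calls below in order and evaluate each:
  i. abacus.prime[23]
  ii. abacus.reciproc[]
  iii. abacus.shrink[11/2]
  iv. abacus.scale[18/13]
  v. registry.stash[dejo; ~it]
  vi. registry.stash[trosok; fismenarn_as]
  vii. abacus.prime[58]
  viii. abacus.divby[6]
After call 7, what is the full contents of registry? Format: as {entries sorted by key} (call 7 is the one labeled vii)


-> abacus.prime(x: 23)
<- 23
-> abacus.reciproc()
<- 1/23
-> abacus.shrink(x: 11/2)
<- -251/46
-> abacus.scale(x: 18/13)
<- -2259/299
-> registry.stash(k: dejo, v: ~it)
<- nil
-> registry.stash(k: trosok, v: fismenarn_as)
<- nil
-> abacus.prime(x: 58)
<- 58
-> abacus.divby(x: 6)
<- 29/3

Answer: {dejo=-2259/299, grave_az=190, sigruviz=97, trosok=fismenarn_as}


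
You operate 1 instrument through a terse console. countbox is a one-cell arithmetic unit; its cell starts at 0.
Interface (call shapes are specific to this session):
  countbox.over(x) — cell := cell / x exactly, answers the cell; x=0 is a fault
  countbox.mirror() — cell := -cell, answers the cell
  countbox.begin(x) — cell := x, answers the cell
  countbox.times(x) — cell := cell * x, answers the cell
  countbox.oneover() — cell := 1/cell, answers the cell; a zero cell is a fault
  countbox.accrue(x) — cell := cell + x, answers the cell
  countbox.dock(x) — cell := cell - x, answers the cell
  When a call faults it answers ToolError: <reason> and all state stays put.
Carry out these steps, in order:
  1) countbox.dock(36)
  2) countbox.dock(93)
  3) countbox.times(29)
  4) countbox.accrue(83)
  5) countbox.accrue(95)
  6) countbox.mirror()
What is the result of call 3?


Answer: -3741

Derivation:
Step: countbox.dock[36]
Result: -36
Step: countbox.dock[93]
Result: -129
Step: countbox.times[29]
Result: -3741
Step: countbox.accrue[83]
Result: -3658
Step: countbox.accrue[95]
Result: -3563
Step: countbox.mirror[]
Result: 3563


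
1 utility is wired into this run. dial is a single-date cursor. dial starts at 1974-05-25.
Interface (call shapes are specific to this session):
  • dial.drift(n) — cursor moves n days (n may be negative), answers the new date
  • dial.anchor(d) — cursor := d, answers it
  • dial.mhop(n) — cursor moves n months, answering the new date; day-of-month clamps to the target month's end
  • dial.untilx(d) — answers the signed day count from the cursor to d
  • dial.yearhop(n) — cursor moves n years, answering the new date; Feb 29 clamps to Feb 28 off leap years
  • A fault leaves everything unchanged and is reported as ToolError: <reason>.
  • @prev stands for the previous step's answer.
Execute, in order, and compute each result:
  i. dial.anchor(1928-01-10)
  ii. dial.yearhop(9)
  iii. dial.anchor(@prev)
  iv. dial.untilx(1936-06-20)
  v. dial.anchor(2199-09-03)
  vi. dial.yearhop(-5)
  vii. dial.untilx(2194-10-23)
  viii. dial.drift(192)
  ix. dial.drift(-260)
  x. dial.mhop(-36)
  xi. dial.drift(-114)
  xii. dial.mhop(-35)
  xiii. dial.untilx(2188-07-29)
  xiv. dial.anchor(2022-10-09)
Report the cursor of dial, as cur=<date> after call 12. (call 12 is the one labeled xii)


Answer: cur=2188-04-05

Derivation:
Invoking dial.anchor using d='1928-01-10': 1928-01-10.
I use dial.yearhop using n='9', → 1937-01-10.
Using dial.anchor using d='@prev', giving 1937-01-10.
Using dial.untilx using d='1936-06-20', which returns -204.
Then dial.anchor using d='2199-09-03', — result: 2199-09-03.
Calling dial.yearhop using n='-5': 2194-09-03.
I use dial.untilx using d='2194-10-23', — result: 50.
Next I call dial.drift using n='192', and observe 2195-03-14.
Calling dial.drift using n='-260', and observe 2194-06-27.
Now I run dial.mhop using n='-36', which returns 2191-06-27.
I use dial.drift using n='-114', giving 2191-03-05.
Then dial.mhop using n='-35', and get 2188-04-05.
I try dial.untilx using d='2188-07-29', — result: 115.
I run dial.anchor using d='2022-10-09': 2022-10-09.


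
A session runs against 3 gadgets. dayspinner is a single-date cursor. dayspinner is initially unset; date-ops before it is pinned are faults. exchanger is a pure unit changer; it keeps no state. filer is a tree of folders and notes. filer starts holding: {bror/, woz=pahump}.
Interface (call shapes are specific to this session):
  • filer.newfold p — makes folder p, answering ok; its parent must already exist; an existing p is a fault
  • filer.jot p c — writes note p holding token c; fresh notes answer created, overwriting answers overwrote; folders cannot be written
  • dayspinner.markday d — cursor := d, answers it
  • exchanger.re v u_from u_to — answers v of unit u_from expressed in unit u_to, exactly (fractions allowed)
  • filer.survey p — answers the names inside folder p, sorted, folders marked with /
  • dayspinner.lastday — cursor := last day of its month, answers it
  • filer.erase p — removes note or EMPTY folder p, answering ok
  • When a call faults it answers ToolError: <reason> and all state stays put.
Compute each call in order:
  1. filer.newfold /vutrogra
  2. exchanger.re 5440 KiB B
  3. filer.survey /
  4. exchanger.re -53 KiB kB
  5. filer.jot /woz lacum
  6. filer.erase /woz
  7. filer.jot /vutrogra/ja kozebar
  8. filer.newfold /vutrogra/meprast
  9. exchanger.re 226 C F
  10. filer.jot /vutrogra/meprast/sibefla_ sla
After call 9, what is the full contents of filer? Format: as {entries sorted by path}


! filer.newfold(p: /vutrogra) ~> ok
! exchanger.re(v: 5440, u_from: KiB, u_to: B) ~> 5570560
! filer.survey(p: /) ~> [bror/, vutrogra/, woz]
! exchanger.re(v: -53, u_from: KiB, u_to: kB) ~> -6784/125
! filer.jot(p: /woz, c: lacum) ~> overwrote
! filer.erase(p: /woz) ~> ok
! filer.jot(p: /vutrogra/ja, c: kozebar) ~> created
! filer.newfold(p: /vutrogra/meprast) ~> ok
! exchanger.re(v: 226, u_from: C, u_to: F) ~> 2194/5
! filer.jot(p: /vutrogra/meprast/sibefla_, c: sla) ~> created

Answer: {bror/, vutrogra/, vutrogra/ja=kozebar, vutrogra/meprast/}


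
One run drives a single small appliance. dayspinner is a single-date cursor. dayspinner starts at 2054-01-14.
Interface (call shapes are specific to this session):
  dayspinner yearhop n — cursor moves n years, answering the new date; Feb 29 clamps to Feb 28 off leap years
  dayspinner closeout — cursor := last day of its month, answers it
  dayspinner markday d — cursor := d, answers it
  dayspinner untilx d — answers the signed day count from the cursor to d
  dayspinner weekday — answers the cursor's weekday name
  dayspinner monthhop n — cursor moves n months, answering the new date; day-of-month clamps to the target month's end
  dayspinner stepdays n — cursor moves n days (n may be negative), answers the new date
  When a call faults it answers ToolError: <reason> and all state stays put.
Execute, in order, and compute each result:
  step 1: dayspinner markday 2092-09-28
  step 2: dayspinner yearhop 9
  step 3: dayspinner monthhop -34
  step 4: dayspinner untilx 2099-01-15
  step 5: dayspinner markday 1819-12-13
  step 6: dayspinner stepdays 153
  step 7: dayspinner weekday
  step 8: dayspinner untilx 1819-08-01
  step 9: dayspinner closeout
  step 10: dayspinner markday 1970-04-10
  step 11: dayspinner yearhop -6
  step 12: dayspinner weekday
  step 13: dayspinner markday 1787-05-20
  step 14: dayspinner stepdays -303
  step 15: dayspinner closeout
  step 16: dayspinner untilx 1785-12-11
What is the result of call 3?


> dayspinner markday d=2092-09-28
[out] 2092-09-28
> dayspinner yearhop n=9
[out] 2101-09-28
> dayspinner monthhop n=-34
[out] 2098-11-28
> dayspinner untilx d=2099-01-15
[out] 48
> dayspinner markday d=1819-12-13
[out] 1819-12-13
> dayspinner stepdays n=153
[out] 1820-05-14
> dayspinner weekday
[out] Sunday
> dayspinner untilx d=1819-08-01
[out] -287
> dayspinner closeout
[out] 1820-05-31
> dayspinner markday d=1970-04-10
[out] 1970-04-10
> dayspinner yearhop n=-6
[out] 1964-04-10
> dayspinner weekday
[out] Friday
> dayspinner markday d=1787-05-20
[out] 1787-05-20
> dayspinner stepdays n=-303
[out] 1786-07-21
> dayspinner closeout
[out] 1786-07-31
> dayspinner untilx d=1785-12-11
[out] -232

Answer: 2098-11-28


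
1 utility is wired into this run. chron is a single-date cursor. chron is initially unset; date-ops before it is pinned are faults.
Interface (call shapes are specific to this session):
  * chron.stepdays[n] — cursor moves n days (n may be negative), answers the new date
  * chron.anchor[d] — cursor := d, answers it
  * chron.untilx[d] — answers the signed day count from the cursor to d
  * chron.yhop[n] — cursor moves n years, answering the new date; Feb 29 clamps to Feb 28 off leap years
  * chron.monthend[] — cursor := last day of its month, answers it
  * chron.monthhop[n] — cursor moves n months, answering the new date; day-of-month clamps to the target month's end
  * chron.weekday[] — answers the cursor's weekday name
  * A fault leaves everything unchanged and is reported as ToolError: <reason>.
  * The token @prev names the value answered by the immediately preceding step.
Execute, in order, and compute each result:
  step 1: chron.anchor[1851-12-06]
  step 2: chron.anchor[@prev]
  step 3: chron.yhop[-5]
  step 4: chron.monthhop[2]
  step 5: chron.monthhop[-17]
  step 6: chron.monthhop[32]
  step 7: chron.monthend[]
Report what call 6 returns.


Answer: 1848-05-06

Derivation:
% chron.anchor d='1851-12-06'
:: 1851-12-06
% chron.anchor d='@prev'
:: 1851-12-06
% chron.yhop n='-5'
:: 1846-12-06
% chron.monthhop n='2'
:: 1847-02-06
% chron.monthhop n='-17'
:: 1845-09-06
% chron.monthhop n='32'
:: 1848-05-06
% chron.monthend
:: 1848-05-31


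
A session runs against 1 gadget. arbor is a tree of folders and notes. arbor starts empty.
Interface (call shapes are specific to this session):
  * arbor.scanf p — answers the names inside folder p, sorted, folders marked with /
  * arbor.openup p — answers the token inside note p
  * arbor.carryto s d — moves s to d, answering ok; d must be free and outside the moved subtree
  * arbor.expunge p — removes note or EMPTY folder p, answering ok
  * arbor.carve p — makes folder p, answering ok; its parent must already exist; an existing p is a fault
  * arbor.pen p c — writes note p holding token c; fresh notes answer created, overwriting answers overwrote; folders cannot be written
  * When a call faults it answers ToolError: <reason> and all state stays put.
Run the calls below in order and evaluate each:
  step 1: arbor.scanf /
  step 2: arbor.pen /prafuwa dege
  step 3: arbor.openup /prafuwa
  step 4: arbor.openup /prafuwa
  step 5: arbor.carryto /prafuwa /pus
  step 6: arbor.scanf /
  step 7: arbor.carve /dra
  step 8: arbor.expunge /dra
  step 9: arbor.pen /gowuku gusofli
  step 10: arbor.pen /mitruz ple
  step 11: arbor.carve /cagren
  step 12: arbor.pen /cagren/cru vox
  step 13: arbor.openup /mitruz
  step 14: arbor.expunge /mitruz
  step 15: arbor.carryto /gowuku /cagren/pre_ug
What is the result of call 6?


Using scanf passing p='/', → [].
Using pen passing p='/prafuwa', c='dege', and get created.
Calling openup passing p='/prafuwa', → dege.
I try openup passing p='/prafuwa', and see dege.
Now I run carryto passing s='/prafuwa', d='/pus': ok.
I try scanf passing p='/', yielding [pus].
Calling carve passing p='/dra', → ok.
I try expunge passing p='/dra', yielding ok.
Using pen passing p='/gowuku', c='gusofli', → created.
Calling pen passing p='/mitruz', c='ple', giving created.
Using carve passing p='/cagren', giving ok.
Next I call pen passing p='/cagren/cru', c='vox', and get created.
I invoke openup passing p='/mitruz', and see ple.
Calling expunge passing p='/mitruz', and get ok.
I use carryto passing s='/gowuku', d='/cagren/pre_ug': ok.

Answer: [pus]
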